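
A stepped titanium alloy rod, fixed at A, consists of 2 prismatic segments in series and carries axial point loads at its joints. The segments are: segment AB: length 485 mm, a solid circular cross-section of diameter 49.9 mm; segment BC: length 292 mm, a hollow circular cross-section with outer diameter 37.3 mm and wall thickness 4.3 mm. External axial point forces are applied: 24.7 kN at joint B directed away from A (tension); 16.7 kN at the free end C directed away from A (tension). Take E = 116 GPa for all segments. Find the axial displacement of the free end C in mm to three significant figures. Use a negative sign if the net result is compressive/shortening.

0.183 mm

Internal axial forces (sectioning from the free end, tension +): N_BC = 16.7 kN, N_AB = 41.4 kN.
A_AB = 1956 mm².
A_BC = 445.8 mm².
δ_AB = 41400·485/(1956·116000) = 0.08851 mm
δ_BC = 16700·292/(445.8·116000) = 0.0943 mm
δ = Σδ_i = 0.1828 mm.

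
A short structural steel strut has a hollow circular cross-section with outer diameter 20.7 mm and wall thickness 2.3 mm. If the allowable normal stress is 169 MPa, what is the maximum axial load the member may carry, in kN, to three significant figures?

22.5 kN

A = 133 mm².
P_max = σ_allow · A = 169 · 133 = 22470 N = 22.47 kN.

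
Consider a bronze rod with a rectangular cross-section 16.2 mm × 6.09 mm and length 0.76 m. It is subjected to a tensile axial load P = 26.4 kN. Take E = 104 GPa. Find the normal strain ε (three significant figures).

0.00257

A = 98.66 mm².
σ = N/A = 267.6 MPa; ε = σ/E = 267.6/104000 = 2.573e-03.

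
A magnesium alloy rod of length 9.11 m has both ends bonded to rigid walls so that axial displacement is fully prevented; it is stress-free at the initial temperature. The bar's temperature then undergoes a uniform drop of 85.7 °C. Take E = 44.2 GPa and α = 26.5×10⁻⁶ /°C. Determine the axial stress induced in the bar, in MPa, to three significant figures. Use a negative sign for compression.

100 MPa

Free thermal expansion αLΔT = 26.5e-6 · 9110 · -85.7 = -20.69 mm.
The walls impose strain ε = −(-20.69)/9110 = 2.2711e-03; σ = Eε = 44200 · 2.2711e-03 = 100.4 MPa.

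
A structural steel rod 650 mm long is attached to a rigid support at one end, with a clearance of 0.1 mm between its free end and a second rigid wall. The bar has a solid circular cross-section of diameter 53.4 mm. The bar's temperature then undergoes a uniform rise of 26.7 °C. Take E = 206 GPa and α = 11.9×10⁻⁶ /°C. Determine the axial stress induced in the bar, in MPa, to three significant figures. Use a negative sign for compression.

Free thermal expansion αLΔT = 11.9e-6 · 650 · 26.7 = 0.2065 mm.
The walls engage after the gap closes; constrained expansion = 0.2065 − 0.1 = 0.1065 mm.
The walls impose strain ε = −(0.1065)/650 = -1.6388e-04; σ = Eε = 206000 · -1.6388e-04 = -33.76 MPa.

-33.8 MPa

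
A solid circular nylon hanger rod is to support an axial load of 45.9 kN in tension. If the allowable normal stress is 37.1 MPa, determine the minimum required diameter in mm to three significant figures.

Required area A ≥ P/σ_allow = 45900/37.1 = 1237 mm².
For a solid circular section, d ≥ √(4A/π) = 39.69 mm.

39.7 mm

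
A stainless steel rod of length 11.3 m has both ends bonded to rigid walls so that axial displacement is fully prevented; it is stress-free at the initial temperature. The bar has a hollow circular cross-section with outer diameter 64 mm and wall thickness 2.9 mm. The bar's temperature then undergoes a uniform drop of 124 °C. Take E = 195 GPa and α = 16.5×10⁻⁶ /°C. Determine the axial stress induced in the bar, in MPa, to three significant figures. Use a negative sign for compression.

Free thermal expansion αLΔT = 16.5e-6 · 11300 · -124 = -23.12 mm.
The walls impose strain ε = −(-23.12)/11300 = 2.0460e-03; σ = Eε = 195000 · 2.0460e-03 = 399 MPa.

399 MPa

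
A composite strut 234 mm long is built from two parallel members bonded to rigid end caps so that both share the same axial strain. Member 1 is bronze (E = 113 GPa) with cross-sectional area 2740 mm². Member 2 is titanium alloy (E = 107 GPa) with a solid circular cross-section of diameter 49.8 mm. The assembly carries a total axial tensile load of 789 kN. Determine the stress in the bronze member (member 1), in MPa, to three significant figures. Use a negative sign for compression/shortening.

A_2 = 1948 mm².
Equal strain + equilibrium ⇒ each member carries load in proportion to AE: A₁E₁ = 309600000 N, A₂E₂ = 208400000 N, ΣAE = 518000000 N.
σ₁ = P·E₁/ΣAE = 789000·113000/518000000 = 172.1 MPa.

172 MPa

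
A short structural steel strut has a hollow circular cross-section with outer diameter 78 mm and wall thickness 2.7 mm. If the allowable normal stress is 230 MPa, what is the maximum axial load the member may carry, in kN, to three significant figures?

A = 638.7 mm².
P_max = σ_allow · A = 230 · 638.7 = 146900 N = 146.9 kN.

147 kN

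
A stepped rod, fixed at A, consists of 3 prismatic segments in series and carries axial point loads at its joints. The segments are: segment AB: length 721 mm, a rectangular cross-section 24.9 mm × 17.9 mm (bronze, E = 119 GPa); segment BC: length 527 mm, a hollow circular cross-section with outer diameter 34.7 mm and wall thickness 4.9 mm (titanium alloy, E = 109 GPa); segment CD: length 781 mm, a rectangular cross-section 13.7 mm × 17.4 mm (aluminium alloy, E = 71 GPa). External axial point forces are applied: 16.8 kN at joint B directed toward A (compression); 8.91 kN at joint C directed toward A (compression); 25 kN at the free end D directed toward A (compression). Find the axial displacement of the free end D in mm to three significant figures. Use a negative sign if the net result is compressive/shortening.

Internal axial forces (sectioning from the free end, tension +): N_CD = -25 kN, N_BC = -33.91 kN, N_AB = -50.71 kN.
A_AB = 445.7 mm².
A_BC = 458.7 mm².
A_CD = 238.4 mm².
δ_AB = -50710·721/(445.7·119000) = -0.6893 mm
δ_BC = -33910·527/(458.7·109000) = -0.3574 mm
δ_CD = -25000·781/(238.4·71000) = -1.154 mm
δ = Σδ_i = -2.2 mm.

-2.20 mm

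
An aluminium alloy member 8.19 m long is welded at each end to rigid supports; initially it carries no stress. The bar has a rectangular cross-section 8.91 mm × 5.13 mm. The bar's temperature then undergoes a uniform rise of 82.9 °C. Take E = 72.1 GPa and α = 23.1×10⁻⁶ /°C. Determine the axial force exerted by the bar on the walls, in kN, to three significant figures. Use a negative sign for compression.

-6.31 kN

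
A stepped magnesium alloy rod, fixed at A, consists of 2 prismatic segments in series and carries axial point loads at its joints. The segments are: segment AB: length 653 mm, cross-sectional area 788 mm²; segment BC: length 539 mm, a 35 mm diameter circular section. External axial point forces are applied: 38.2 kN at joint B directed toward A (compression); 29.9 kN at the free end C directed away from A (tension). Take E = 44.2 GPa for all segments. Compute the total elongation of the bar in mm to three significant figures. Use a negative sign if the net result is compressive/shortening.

0.223 mm

Internal axial forces (sectioning from the free end, tension +): N_BC = 29.9 kN, N_AB = -8.3 kN.
A_BC = 962.1 mm².
δ_AB = -8300·653/(788·44200) = -0.1556 mm
δ_BC = 29900·539/(962.1·44200) = 0.379 mm
δ = Σδ_i = 0.2234 mm.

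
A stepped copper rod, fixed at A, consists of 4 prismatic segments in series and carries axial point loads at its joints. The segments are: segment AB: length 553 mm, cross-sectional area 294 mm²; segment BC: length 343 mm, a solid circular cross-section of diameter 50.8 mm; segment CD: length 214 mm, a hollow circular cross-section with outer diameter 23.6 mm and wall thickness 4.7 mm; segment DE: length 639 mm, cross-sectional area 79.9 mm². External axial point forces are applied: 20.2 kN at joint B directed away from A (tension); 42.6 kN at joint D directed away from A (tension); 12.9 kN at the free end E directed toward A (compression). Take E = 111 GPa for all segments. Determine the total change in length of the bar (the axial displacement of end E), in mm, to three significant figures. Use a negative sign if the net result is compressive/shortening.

Internal axial forces (sectioning from the free end, tension +): N_DE = -12.9 kN, N_CD = 29.7 kN, N_BC = 29.7 kN, N_AB = 49.9 kN.
A_BC = 2027 mm².
A_CD = 279.1 mm².
δ_AB = 49900·553/(294·111000) = 0.8456 mm
δ_BC = 29700·343/(2027·111000) = 0.04528 mm
δ_CD = 29700·214/(279.1·111000) = 0.2052 mm
δ_DE = -12900·639/(79.9·111000) = -0.9294 mm
δ = Σδ_i = 0.1666 mm.

0.167 mm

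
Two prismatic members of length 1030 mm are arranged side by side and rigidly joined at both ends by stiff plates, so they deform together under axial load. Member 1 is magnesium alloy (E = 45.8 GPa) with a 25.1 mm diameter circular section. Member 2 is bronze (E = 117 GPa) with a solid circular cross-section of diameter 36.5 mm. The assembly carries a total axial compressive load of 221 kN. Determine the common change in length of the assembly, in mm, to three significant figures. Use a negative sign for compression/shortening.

-1.57 mm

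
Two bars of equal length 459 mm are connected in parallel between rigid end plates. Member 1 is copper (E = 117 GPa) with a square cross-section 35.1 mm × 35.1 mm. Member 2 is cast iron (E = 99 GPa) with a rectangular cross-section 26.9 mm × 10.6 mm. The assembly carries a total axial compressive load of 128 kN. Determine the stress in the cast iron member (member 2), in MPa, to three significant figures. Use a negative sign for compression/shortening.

-73.5 MPa

A_1 = 1232 mm².
A_2 = 285.1 mm².
Equal strain + equilibrium ⇒ each member carries load in proportion to AE: A₁E₁ = 144100000 N, A₂E₂ = 28230000 N, ΣAE = 172400000 N.
σ₂ = P·E₂/ΣAE = -128000·99000/172400000 = -73.51 MPa.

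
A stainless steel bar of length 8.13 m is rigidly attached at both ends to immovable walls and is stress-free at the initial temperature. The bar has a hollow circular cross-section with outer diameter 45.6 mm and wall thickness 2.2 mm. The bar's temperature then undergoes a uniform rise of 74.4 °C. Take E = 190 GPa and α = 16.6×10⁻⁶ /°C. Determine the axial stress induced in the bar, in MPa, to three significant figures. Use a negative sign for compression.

Free thermal expansion αLΔT = 16.6e-6 · 8130 · 74.4 = 10.04 mm.
The walls impose strain ε = −(10.04)/8130 = -1.2350e-03; σ = Eε = 190000 · -1.2350e-03 = -234.7 MPa.

-235 MPa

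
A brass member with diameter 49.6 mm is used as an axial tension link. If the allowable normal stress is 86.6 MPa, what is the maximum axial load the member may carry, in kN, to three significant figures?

A = 1932 mm².
P_max = σ_allow · A = 86.6 · 1932 = 167300 N = 167.3 kN.

167 kN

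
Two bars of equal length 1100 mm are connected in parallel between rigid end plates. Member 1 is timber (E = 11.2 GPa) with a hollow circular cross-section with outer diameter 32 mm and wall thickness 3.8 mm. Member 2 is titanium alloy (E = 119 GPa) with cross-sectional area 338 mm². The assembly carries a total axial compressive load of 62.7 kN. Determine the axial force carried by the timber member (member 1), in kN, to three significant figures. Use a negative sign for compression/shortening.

A_1 = 336.7 mm².
Equal strain + equilibrium ⇒ each member carries load in proportion to AE: A₁E₁ = 3771000 N, A₂E₂ = 40220000 N, ΣAE = 43990000 N.
F₁ = P·A₁E₁/ΣAE = -62700·3771000/43990000 = -5374 N.

-5.37 kN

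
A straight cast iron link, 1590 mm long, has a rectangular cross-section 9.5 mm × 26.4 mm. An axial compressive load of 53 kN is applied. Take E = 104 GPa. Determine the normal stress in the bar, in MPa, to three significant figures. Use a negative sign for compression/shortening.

-211 MPa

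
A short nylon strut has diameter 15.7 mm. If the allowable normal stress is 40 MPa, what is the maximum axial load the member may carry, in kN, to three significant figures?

7.74 kN

A = 193.6 mm².
P_max = σ_allow · A = 40 · 193.6 = 7744 N = 7.744 kN.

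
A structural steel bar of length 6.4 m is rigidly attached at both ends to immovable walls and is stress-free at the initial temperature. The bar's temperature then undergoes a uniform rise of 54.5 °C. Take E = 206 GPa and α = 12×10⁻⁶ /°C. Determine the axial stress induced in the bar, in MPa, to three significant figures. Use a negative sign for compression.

-135 MPa

Free thermal expansion αLΔT = 12e-6 · 6400 · 54.5 = 4.186 mm.
The walls impose strain ε = −(4.186)/6400 = -6.5400e-04; σ = Eε = 206000 · -6.5400e-04 = -134.7 MPa.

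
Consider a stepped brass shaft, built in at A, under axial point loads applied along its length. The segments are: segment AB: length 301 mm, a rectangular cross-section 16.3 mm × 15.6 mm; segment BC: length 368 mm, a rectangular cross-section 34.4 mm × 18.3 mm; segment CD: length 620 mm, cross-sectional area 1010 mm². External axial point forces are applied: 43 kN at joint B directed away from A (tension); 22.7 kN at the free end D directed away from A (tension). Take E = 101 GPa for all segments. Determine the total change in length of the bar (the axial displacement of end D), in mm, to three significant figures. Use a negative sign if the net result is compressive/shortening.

1.04 mm

Internal axial forces (sectioning from the free end, tension +): N_CD = 22.7 kN, N_BC = 22.7 kN, N_AB = 65.7 kN.
A_AB = 254.3 mm².
A_BC = 629.5 mm².
δ_AB = 65700·301/(254.3·101000) = 0.77 mm
δ_BC = 22700·368/(629.5·101000) = 0.1314 mm
δ_CD = 22700·620/(1010·101000) = 0.138 mm
δ = Σδ_i = 1.039 mm.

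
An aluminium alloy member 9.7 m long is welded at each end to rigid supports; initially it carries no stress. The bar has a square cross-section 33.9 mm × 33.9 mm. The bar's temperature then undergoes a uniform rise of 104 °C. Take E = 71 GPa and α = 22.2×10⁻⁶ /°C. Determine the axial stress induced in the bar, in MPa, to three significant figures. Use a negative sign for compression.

Free thermal expansion αLΔT = 22.2e-6 · 9700 · 104 = 22.4 mm.
The walls impose strain ε = −(22.4)/9700 = -2.3088e-03; σ = Eε = 71000 · -2.3088e-03 = -163.9 MPa.

-164 MPa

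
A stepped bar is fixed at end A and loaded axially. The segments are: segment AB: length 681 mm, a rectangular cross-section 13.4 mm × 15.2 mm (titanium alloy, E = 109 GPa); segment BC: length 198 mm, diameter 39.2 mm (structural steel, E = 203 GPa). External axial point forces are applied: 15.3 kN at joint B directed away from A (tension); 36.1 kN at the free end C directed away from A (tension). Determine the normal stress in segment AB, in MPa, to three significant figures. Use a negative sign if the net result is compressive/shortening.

Internal axial forces (sectioning from the free end, tension +): N_BC = 36.1 kN, N_AB = 51.4 kN.
A_AB = 203.7 mm².
σ_AB = N_AB/A_AB = 51400/203.7 = 252.4 MPa.

252 MPa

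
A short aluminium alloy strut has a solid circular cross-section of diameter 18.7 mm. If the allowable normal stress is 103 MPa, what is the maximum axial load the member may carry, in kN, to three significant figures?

A = 274.6 mm².
P_max = σ_allow · A = 103 · 274.6 = 28290 N = 28.29 kN.

28.3 kN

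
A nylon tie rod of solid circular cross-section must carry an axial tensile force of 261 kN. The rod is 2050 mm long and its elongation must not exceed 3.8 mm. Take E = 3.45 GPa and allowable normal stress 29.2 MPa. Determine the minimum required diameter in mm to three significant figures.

Required area A ≥ P/σ_allow = 261000/29.2 = 8938 mm².
For a solid circular section, d ≥ √(4A/π) = 106.7 mm.
Elongation limit: A ≥ PL/(Eδ_allow) = 261000·2050/(3450·3.8) = 40810 mm² ⇒ d ≥ 228 mm.
The elongation limit governs.

228 mm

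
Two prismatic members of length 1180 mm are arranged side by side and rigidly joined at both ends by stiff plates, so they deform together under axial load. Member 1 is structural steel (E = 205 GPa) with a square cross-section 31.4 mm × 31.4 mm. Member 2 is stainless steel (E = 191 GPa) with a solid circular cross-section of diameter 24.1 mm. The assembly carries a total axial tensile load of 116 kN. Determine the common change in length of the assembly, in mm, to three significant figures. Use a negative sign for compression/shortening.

0.473 mm

A_1 = 986 mm².
A_2 = 456.2 mm².
Equal strain + equilibrium ⇒ each member carries load in proportion to AE: A₁E₁ = 202100000 N, A₂E₂ = 87130000 N, ΣAE = 289200000 N.
δ = PL/ΣAE = 116000·1180/289200000 = 0.4732 mm.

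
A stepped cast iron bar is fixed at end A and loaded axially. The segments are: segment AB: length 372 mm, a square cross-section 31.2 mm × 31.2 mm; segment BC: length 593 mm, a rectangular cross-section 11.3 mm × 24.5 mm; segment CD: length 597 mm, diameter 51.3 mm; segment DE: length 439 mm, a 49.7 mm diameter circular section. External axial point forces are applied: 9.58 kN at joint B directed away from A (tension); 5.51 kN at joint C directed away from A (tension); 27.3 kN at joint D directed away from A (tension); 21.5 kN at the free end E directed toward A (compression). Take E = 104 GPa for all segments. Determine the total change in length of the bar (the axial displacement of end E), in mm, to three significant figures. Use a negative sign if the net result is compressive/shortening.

0.279 mm

Internal axial forces (sectioning from the free end, tension +): N_DE = -21.5 kN, N_CD = 5.8 kN, N_BC = 11.31 kN, N_AB = 20.89 kN.
A_AB = 973.4 mm².
A_BC = 276.9 mm².
A_CD = 2067 mm².
A_DE = 1940 mm².
δ_AB = 20890·372/(973.4·104000) = 0.07676 mm
δ_BC = 11310·593/(276.9·104000) = 0.2329 mm
δ_CD = 5800·597/(2067·104000) = 0.01611 mm
δ_DE = -21500·439/(1940·104000) = -0.04678 mm
δ = Σδ_i = 0.279 mm.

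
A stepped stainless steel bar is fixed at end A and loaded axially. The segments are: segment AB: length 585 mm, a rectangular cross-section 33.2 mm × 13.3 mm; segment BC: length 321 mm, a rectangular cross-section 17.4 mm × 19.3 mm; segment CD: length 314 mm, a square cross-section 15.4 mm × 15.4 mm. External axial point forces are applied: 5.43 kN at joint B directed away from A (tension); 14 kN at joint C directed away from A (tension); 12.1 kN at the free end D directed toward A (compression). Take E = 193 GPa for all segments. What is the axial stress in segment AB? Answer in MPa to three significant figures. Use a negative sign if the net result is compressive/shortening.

16.6 MPa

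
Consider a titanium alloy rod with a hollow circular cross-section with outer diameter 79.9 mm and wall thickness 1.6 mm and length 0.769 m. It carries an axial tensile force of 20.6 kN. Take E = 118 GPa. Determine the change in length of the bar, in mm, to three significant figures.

0.341 mm

A = 393.6 mm².
δ_mech = NL/(AE) = 20600·769/(393.6·118000) = 0.3411 mm.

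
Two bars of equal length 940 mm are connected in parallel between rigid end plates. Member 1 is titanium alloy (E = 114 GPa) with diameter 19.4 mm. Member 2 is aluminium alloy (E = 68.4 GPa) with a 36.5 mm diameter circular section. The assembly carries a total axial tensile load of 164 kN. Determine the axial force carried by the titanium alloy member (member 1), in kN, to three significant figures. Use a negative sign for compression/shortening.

52.5 kN

A_1 = 295.6 mm².
A_2 = 1046 mm².
Equal strain + equilibrium ⇒ each member carries load in proportion to AE: A₁E₁ = 33700000 N, A₂E₂ = 71570000 N, ΣAE = 105300000 N.
F₁ = P·A₁E₁/ΣAE = 164000·33700000/105300000 = 52500 N.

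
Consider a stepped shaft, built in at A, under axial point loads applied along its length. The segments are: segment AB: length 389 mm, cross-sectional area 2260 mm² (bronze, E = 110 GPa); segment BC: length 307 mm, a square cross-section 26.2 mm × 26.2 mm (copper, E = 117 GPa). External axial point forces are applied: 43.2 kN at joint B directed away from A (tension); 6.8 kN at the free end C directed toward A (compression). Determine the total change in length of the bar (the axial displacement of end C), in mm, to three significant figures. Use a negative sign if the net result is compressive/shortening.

0.0310 mm

Internal axial forces (sectioning from the free end, tension +): N_BC = -6.8 kN, N_AB = 36.4 kN.
A_BC = 686.4 mm².
δ_AB = 36400·389/(2260·110000) = 0.05696 mm
δ_BC = -6800·307/(686.4·117000) = -0.02599 mm
δ = Σδ_i = 0.03096 mm.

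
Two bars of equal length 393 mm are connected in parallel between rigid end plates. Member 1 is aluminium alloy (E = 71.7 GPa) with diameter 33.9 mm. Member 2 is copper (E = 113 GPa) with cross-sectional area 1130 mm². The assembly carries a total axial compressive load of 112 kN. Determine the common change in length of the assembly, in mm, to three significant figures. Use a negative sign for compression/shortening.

A_1 = 902.6 mm².
Equal strain + equilibrium ⇒ each member carries load in proportion to AE: A₁E₁ = 64720000 N, A₂E₂ = 127700000 N, ΣAE = 192400000 N.
δ = PL/ΣAE = -112000·393/192400000 = -0.2288 mm.

-0.229 mm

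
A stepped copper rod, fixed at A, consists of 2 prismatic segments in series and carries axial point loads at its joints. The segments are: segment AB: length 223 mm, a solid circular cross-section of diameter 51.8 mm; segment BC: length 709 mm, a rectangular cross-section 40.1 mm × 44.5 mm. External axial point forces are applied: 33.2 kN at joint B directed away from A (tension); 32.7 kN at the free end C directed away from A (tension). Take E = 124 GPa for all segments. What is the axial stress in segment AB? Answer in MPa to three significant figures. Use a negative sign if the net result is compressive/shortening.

Internal axial forces (sectioning from the free end, tension +): N_BC = 32.7 kN, N_AB = 65.9 kN.
A_AB = 2107 mm².
σ_AB = N_AB/A_AB = 65900/2107 = 31.27 MPa.

31.3 MPa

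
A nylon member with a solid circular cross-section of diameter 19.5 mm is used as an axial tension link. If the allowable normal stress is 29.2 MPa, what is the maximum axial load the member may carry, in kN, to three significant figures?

A = 298.6 mm².
P_max = σ_allow · A = 29.2 · 298.6 = 8721 N = 8.721 kN.

8.72 kN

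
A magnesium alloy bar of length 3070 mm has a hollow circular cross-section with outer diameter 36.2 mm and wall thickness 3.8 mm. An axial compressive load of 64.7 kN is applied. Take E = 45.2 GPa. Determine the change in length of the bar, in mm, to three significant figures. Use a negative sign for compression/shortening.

-11.4 mm

A = 386.8 mm².
δ_mech = NL/(AE) = -64700·3070/(386.8·45200) = -11.36 mm.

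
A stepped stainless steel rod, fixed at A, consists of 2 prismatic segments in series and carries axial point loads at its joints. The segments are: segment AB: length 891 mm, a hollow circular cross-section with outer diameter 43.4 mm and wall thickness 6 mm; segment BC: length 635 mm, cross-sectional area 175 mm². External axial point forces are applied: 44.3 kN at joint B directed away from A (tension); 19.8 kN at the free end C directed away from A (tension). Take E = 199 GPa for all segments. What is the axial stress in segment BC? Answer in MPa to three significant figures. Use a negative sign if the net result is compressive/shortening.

113 MPa

Internal axial forces (sectioning from the free end, tension +): N_BC = 19.8 kN, N_AB = 64.1 kN.
σ_BC = N_BC/A_BC = 19800/175 = 113.1 MPa.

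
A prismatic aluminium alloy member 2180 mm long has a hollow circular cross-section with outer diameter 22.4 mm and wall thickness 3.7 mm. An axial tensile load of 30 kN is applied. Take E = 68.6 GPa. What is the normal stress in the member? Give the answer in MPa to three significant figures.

A = 217.4 mm².
σ = N/A = 30000/217.4 = 138 MPa.

138 MPa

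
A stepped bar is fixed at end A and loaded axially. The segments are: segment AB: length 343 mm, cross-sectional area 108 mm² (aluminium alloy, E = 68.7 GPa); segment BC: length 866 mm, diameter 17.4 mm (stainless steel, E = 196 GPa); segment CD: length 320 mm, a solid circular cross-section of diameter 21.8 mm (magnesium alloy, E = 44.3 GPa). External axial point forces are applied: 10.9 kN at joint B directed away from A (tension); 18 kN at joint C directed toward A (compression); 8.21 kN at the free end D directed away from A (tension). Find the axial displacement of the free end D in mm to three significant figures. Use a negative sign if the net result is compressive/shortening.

0.0283 mm

Internal axial forces (sectioning from the free end, tension +): N_CD = 8.21 kN, N_BC = -9.79 kN, N_AB = 1.11 kN.
A_BC = 237.8 mm².
A_CD = 373.3 mm².
δ_AB = 1110·343/(108·68700) = 0.05131 mm
δ_BC = -9790·866/(237.8·196000) = -0.1819 mm
δ_CD = 8210·320/(373.3·44300) = 0.1589 mm
δ = Σδ_i = 0.02829 mm.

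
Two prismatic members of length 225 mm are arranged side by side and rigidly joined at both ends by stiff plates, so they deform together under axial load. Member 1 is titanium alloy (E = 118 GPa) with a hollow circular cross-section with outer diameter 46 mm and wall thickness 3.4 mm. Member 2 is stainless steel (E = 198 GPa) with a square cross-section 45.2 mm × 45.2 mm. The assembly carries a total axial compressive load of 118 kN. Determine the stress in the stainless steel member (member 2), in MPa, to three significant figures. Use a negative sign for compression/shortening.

A_1 = 455 mm².
A_2 = 2043 mm².
Equal strain + equilibrium ⇒ each member carries load in proportion to AE: A₁E₁ = 53690000 N, A₂E₂ = 404500000 N, ΣAE = 458200000 N.
σ₂ = P·E₂/ΣAE = -118000·198000/458200000 = -50.99 MPa.

-51.0 MPa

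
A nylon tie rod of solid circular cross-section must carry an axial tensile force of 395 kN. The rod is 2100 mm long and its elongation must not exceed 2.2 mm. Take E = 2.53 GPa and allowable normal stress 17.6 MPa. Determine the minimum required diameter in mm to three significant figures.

Required area A ≥ P/σ_allow = 395000/17.6 = 22440 mm².
For a solid circular section, d ≥ √(4A/π) = 169 mm.
Elongation limit: A ≥ PL/(Eδ_allow) = 395000·2100/(2530·2.2) = 149000 mm² ⇒ d ≥ 435.6 mm.
The elongation limit governs.

436 mm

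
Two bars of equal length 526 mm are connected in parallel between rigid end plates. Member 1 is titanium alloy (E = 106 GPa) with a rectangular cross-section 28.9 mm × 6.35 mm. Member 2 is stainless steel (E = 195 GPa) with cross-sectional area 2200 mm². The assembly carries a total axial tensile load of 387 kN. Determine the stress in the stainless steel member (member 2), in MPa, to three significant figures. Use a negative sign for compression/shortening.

168 MPa

A_1 = 183.5 mm².
Equal strain + equilibrium ⇒ each member carries load in proportion to AE: A₁E₁ = 19450000 N, A₂E₂ = 429000000 N, ΣAE = 448500000 N.
σ₂ = P·E₂/ΣAE = 387000·195000/448500000 = 168.3 MPa.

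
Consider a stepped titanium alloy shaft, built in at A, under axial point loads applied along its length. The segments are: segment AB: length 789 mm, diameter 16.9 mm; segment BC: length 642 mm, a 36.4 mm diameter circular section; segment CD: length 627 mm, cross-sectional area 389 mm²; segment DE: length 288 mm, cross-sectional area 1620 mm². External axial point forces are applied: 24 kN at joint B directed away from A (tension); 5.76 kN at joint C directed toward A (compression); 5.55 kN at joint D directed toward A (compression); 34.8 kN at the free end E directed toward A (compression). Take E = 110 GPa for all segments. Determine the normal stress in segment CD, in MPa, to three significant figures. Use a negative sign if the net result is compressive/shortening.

Internal axial forces (sectioning from the free end, tension +): N_DE = -34.8 kN, N_CD = -40.35 kN, N_BC = -46.11 kN, N_AB = -22.11 kN.
σ_CD = N_CD/A_CD = -40350/389 = -103.7 MPa.

-104 MPa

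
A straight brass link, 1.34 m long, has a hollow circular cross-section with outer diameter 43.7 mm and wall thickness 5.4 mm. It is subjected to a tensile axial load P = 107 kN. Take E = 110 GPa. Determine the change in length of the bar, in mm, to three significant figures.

2.01 mm

A = 649.7 mm².
δ_mech = NL/(AE) = 107000·1340/(649.7·110000) = 2.006 mm.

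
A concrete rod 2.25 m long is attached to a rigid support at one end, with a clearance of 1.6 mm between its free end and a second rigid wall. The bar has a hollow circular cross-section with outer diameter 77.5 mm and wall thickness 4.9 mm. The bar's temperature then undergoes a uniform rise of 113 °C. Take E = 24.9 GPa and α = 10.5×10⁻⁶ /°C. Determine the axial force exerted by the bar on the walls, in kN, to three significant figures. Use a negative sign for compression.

-13.2 kN

Free thermal expansion αLΔT = 10.5e-6 · 2250 · 113 = 2.67 mm.
The walls engage after the gap closes; constrained expansion = 2.67 − 1.6 = 1.07 mm.
The walls impose strain ε = −(1.07)/2250 = -4.7539e-04; σ = Eε = 24900 · -4.7539e-04 = -11.84 MPa.
Wall reaction R = σ·A = -11.84·1118 = -13230 N = -13.23 kN.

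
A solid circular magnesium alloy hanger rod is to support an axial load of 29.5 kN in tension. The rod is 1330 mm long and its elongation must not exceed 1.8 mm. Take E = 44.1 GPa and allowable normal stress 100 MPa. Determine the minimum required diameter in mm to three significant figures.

Required area A ≥ P/σ_allow = 29500/100 = 295 mm².
For a solid circular section, d ≥ √(4A/π) = 19.38 mm.
Elongation limit: A ≥ PL/(Eδ_allow) = 29500·1330/(44100·1.8) = 494.3 mm² ⇒ d ≥ 25.09 mm.
The elongation limit governs.

25.1 mm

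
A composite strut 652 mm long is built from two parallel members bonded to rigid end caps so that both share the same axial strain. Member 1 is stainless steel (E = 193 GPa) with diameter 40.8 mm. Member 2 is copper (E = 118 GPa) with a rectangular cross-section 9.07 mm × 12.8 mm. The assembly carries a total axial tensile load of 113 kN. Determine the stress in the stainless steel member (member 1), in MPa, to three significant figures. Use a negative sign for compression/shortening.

A_1 = 1307 mm².
A_2 = 116.1 mm².
Equal strain + equilibrium ⇒ each member carries load in proportion to AE: A₁E₁ = 252300000 N, A₂E₂ = 13700000 N, ΣAE = 266000000 N.
σ₁ = P·E₁/ΣAE = 113000·193000/266000000 = 81.98 MPa.

82.0 MPa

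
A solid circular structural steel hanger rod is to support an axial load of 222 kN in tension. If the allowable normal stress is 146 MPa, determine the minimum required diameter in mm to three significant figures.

Required area A ≥ P/σ_allow = 222000/146 = 1521 mm².
For a solid circular section, d ≥ √(4A/π) = 44 mm.

44.0 mm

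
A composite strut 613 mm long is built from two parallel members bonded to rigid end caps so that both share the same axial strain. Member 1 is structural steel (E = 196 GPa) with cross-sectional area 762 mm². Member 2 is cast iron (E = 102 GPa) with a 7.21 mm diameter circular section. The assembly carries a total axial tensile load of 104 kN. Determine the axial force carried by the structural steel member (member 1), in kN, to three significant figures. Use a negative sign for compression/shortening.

101 kN

A_2 = 40.83 mm².
Equal strain + equilibrium ⇒ each member carries load in proportion to AE: A₁E₁ = 149400000 N, A₂E₂ = 4164000 N, ΣAE = 153500000 N.
F₁ = P·A₁E₁/ΣAE = 104000·149400000/153500000 = 101200 N.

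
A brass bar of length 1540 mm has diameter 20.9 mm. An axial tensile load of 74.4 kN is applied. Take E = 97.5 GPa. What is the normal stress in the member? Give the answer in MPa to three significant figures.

217 MPa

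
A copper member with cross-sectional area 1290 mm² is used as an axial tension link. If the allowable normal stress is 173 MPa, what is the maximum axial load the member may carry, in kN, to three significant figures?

223 kN

P_max = σ_allow · A = 173 · 1290 = 223200 N = 223.2 kN.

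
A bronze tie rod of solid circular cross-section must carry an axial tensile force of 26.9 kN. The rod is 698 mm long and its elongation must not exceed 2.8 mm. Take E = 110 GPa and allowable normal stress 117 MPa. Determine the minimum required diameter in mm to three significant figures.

17.1 mm

Required area A ≥ P/σ_allow = 26900/117 = 229.9 mm².
For a solid circular section, d ≥ √(4A/π) = 17.11 mm.
Elongation limit: A ≥ PL/(Eδ_allow) = 26900·698/(110000·2.8) = 60.96 mm² ⇒ d ≥ 8.81 mm.
The stress limit governs.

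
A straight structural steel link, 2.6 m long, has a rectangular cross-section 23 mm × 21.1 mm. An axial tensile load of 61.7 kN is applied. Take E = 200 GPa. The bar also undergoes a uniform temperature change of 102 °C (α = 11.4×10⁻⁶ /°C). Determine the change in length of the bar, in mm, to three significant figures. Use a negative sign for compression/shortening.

4.68 mm

A = 485.3 mm².
δ_mech = NL/(AE) = 61700·2600/(485.3·200000) = 1.653 mm.
δ_thermal = αLΔT = 11.4e-6·2600·102 = 3.023 mm.
δ = δ_mech + δ_thermal = 4.676 mm.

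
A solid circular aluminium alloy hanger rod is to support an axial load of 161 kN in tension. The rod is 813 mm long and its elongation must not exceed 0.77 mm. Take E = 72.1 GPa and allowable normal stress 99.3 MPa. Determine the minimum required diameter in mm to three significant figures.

54.8 mm

Required area A ≥ P/σ_allow = 161000/99.3 = 1621 mm².
For a solid circular section, d ≥ √(4A/π) = 45.44 mm.
Elongation limit: A ≥ PL/(Eδ_allow) = 161000·813/(72100·0.77) = 2358 mm² ⇒ d ≥ 54.79 mm.
The elongation limit governs.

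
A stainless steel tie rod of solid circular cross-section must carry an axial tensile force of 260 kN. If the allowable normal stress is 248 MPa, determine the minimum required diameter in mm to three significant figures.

36.5 mm

Required area A ≥ P/σ_allow = 260000/248 = 1048 mm².
For a solid circular section, d ≥ √(4A/π) = 36.54 mm.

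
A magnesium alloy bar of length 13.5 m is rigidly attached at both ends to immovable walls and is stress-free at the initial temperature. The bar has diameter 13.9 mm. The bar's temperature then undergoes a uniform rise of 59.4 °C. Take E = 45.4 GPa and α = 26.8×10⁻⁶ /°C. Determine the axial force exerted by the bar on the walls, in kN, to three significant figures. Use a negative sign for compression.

Free thermal expansion αLΔT = 26.8e-6 · 13500 · 59.4 = 21.49 mm.
The walls impose strain ε = −(21.49)/13500 = -1.5919e-03; σ = Eε = 45400 · -1.5919e-03 = -72.27 MPa.
Wall reaction R = σ·A = -72.27·151.7 = -10970 N = -10.97 kN.

-11.0 kN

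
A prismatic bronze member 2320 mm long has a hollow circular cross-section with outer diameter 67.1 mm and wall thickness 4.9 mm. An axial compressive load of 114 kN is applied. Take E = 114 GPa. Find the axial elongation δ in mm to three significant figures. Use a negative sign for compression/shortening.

-2.42 mm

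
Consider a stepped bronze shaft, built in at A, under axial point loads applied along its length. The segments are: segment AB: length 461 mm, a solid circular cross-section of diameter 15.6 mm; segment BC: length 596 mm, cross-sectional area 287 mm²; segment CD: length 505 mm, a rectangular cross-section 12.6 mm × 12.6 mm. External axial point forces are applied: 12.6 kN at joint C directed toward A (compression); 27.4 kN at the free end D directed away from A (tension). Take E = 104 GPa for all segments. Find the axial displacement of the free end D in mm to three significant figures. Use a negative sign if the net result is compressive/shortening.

1.48 mm

Internal axial forces (sectioning from the free end, tension +): N_CD = 27.4 kN, N_BC = 14.8 kN, N_AB = 14.8 kN.
A_AB = 191.1 mm².
A_CD = 158.8 mm².
δ_AB = 14800·461/(191.1·104000) = 0.3432 mm
δ_BC = 14800·596/(287·104000) = 0.2955 mm
δ_CD = 27400·505/(158.8·104000) = 0.838 mm
δ = Σδ_i = 1.477 mm.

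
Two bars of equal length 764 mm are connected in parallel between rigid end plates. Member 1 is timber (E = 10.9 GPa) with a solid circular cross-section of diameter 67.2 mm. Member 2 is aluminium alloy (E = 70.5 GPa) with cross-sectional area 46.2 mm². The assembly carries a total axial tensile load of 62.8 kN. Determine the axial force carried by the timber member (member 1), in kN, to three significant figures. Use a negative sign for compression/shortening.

57.9 kN

A_1 = 3547 mm².
Equal strain + equilibrium ⇒ each member carries load in proportion to AE: A₁E₁ = 38660000 N, A₂E₂ = 3257000 N, ΣAE = 41920000 N.
F₁ = P·A₁E₁/ΣAE = 62800·38660000/41920000 = 57920 N.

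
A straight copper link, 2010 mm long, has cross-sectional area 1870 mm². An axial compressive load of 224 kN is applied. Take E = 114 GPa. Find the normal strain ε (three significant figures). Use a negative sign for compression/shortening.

-0.00105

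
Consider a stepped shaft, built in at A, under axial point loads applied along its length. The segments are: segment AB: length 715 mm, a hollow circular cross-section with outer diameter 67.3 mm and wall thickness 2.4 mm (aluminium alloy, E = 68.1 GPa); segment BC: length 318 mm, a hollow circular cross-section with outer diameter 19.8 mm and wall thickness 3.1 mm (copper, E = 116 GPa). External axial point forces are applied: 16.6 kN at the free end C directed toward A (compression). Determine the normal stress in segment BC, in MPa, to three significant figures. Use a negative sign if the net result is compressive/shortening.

-102 MPa

Internal axial forces (sectioning from the free end, tension +): N_BC = -16.6 kN, N_AB = -16.6 kN.
A_BC = 162.6 mm².
σ_BC = N_BC/A_BC = -16600/162.6 = -102.1 MPa.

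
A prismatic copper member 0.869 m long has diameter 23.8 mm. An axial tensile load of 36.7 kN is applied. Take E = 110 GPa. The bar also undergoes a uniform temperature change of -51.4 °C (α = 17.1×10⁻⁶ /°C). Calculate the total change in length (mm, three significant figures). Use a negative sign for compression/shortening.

-0.112 mm

A = 444.9 mm².
δ_mech = NL/(AE) = 36700·869/(444.9·110000) = 0.6517 mm.
δ_thermal = αLΔT = 17.1e-6·869·-51.4 = -0.7638 mm.
δ = δ_mech + δ_thermal = -0.1121 mm.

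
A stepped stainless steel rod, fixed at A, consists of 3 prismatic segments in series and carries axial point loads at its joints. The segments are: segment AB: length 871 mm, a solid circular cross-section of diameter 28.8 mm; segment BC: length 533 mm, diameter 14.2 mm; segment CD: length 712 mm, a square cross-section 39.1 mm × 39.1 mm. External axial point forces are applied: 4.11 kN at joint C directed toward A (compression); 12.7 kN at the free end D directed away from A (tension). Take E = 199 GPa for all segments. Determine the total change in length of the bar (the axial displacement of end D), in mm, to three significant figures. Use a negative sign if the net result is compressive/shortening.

0.233 mm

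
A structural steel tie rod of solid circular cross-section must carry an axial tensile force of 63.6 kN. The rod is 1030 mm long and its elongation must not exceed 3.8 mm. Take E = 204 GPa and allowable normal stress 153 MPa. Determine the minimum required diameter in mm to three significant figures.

23.0 mm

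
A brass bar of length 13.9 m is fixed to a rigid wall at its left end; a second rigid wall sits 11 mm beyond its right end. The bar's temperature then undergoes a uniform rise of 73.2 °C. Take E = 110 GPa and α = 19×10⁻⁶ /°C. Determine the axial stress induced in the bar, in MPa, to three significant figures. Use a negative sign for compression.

-65.9 MPa

Free thermal expansion αLΔT = 19e-6 · 13900 · 73.2 = 19.33 mm.
The walls engage after the gap closes; constrained expansion = 19.33 − 11 = 8.332 mm.
The walls impose strain ε = −(8.332)/13900 = -5.9943e-04; σ = Eε = 110000 · -5.9943e-04 = -65.94 MPa.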